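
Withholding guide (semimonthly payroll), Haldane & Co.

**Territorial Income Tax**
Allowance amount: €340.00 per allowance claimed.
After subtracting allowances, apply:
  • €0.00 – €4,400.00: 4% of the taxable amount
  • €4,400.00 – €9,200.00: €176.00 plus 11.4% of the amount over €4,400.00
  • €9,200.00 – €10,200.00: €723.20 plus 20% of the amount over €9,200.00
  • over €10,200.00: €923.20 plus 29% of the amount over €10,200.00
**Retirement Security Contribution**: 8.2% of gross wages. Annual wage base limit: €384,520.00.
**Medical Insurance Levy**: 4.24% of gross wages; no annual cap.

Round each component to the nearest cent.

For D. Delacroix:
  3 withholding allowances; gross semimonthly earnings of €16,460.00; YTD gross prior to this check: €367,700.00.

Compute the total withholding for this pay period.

Territorial Income Tax: taxable = €16,460.00 − 3×€340.00 = €15,440.00
  €923.20 + 29% × (€15,440.00 − €10,200.00) = €923.20 + 29% × €5,240.00 = €2,442.80
Retirement Security Contribution: 8.2% × €16,460.00 = €1,349.72
Medical Insurance Levy: 4.24% × €16,460.00 = €697.90
Total: €2,442.80 + €1,349.72 + €697.90 = €4,490.42

€4,490.42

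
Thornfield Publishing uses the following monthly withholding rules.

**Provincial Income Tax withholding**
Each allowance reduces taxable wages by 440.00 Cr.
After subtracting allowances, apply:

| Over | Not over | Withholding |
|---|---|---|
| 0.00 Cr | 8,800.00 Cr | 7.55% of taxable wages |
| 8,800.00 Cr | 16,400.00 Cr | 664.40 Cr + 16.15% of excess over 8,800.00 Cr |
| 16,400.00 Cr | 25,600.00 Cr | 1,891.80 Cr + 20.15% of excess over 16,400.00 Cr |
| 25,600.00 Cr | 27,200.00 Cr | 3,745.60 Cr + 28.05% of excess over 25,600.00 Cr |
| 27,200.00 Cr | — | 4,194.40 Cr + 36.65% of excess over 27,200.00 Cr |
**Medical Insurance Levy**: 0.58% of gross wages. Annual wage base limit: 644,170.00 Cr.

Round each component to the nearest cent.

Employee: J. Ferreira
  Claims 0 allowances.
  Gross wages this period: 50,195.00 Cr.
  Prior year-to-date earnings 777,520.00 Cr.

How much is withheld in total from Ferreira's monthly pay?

Provincial Income Tax: taxable = 50,195.00 Cr
  4,194.40 Cr + 36.65% × (50,195.00 Cr − 27,200.00 Cr) = 4,194.40 Cr + 36.65% × 22,995.00 Cr = 12,622.07 Cr
Medical Insurance Levy: YTD 777,520.00 Cr ≥ cap 644,170.00 Cr → 0.00 Cr
Total: 12,622.07 Cr + 0.00 Cr = 12,622.07 Cr

12,622.07 Cr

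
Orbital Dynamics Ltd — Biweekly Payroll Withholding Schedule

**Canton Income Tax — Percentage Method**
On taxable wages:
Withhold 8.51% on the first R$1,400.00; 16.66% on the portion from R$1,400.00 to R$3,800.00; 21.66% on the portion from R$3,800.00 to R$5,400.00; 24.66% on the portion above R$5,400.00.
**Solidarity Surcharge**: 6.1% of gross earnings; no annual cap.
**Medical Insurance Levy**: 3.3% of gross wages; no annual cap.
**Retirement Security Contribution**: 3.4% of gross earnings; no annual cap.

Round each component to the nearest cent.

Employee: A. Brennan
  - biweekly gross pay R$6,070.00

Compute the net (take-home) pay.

Canton Income Tax: taxable = R$6,070.00
  R$865.54 + 24.66% × (R$6,070.00 − R$5,400.00) = R$865.54 + 24.66% × R$670.00 = R$1,030.76
Solidarity Surcharge: 6.1% × R$6,070.00 = R$370.27
Medical Insurance Levy: 3.3% × R$6,070.00 = R$200.31
Retirement Security Contribution: 3.4% × R$6,070.00 = R$206.38
Total withheld: R$1,030.76 + R$370.27 + R$200.31 + R$206.38 = R$1,807.72
Net pay: R$6,070.00 − R$1,807.72 = R$4,262.28

R$4,262.28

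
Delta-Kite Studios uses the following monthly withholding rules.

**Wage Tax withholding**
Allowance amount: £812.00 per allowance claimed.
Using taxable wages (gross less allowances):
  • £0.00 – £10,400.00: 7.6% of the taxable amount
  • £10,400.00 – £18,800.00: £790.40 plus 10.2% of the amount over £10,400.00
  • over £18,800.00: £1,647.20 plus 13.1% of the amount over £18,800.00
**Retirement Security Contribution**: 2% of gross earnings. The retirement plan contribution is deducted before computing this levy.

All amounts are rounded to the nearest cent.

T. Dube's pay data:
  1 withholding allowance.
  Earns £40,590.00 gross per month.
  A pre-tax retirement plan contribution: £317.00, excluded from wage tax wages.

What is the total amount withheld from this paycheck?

Wage Tax: taxable = £40,590.00 − £317.00 − 1×£812.00 = £39,461.00
  £1,647.20 + 13.1% × (£39,461.00 − £18,800.00) = £1,647.20 + 13.1% × £20,661.00 = £4,353.79
Retirement Security Contribution: 2% × £40,273.00 = £805.46
Total: £4,353.79 + £805.46 = £5,159.25

£5,159.25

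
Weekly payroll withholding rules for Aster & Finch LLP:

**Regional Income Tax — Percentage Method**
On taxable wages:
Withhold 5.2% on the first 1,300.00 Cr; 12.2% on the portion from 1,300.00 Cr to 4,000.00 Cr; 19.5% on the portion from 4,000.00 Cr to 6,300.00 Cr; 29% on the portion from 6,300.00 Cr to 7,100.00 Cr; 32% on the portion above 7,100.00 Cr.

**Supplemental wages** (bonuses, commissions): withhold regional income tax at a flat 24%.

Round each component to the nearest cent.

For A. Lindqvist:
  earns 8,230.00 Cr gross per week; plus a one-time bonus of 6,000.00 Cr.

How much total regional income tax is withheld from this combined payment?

Regional Income Tax: taxable = 8,230.00 Cr
  1,077.50 Cr + 32% × (8,230.00 Cr − 7,100.00 Cr) = 1,077.50 Cr + 32% × 1,130.00 Cr = 1,439.10 Cr
Supplemental (24% flat on bonus): 24% × 6,000.00 Cr = 1,440.00 Cr
Total regional income tax: 1,439.10 Cr + 1,440.00 Cr = 2,879.10 Cr

2,879.10 Cr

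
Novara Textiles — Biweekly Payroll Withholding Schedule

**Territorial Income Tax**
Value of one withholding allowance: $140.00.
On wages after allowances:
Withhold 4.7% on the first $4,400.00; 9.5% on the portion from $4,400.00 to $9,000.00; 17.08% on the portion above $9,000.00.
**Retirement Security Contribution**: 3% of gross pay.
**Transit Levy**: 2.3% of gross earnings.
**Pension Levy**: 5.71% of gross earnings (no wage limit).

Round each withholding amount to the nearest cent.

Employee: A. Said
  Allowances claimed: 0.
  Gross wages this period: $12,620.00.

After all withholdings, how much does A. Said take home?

$9,968.44

Territorial Income Tax: taxable = $12,620.00
  $643.80 + 17.08% × ($12,620.00 − $9,000.00) = $643.80 + 17.08% × $3,620.00 = $1,262.10
Retirement Security Contribution: 3% × $12,620.00 = $378.60
Transit Levy: 2.3% × $12,620.00 = $290.26
Pension Levy: 5.71% × $12,620.00 = $720.60
Total withheld: $1,262.10 + $378.60 + $290.26 + $720.60 = $2,651.56
Net pay: $12,620.00 − $2,651.56 = $9,968.44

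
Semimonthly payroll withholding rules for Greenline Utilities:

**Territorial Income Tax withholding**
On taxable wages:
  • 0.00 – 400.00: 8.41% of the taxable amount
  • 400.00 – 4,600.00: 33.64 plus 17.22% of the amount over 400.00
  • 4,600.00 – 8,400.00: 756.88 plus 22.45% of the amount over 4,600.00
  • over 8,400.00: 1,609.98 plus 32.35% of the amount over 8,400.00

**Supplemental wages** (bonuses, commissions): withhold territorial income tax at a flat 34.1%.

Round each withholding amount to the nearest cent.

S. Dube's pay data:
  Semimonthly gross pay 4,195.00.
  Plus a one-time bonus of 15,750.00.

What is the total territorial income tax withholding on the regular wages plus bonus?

Territorial Income Tax: taxable = 4,195.00
  33.64 + 17.22% × (4,195.00 − 400.00) = 33.64 + 17.22% × 3,795.00 = 687.14
Supplemental (34.1% flat on bonus): 34.1% × 15,750.00 = 5,370.75
Total territorial income tax: 687.14 + 5,370.75 = 6,057.89

6,057.89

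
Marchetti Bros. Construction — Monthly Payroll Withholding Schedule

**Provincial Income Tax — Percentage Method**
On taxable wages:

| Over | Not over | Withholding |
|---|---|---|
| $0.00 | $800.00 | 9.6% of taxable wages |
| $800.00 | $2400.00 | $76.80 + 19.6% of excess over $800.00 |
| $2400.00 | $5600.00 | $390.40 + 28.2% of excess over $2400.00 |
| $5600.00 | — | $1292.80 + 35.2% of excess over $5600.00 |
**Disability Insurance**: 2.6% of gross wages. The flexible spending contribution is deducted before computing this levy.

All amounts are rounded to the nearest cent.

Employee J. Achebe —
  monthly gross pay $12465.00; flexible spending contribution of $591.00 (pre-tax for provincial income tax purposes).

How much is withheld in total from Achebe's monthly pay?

Provincial Income Tax: taxable = $12465.00 − $591.00 = $11874.00
  $1292.80 + 35.2% × ($11874.00 − $5600.00) = $1292.80 + 35.2% × $6274.00 = $3501.25
Disability Insurance: 2.6% × $11874.00 = $308.72
Total: $3501.25 + $308.72 = $3809.97

$3809.97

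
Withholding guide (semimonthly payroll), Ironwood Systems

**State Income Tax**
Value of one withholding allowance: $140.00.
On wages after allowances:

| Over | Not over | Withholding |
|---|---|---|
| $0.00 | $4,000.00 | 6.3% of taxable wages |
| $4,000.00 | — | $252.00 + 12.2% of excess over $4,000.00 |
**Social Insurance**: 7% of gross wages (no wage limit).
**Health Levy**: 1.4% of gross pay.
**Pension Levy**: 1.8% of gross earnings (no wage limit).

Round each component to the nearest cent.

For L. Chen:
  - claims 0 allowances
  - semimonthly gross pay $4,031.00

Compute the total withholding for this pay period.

$666.94

State Income Tax: taxable = $4,031.00
  $252.00 + 12.2% × ($4,031.00 − $4,000.00) = $252.00 + 12.2% × $31.00 = $255.78
Social Insurance: 7% × $4,031.00 = $282.17
Health Levy: 1.4% × $4,031.00 = $56.43
Pension Levy: 1.8% × $4,031.00 = $72.56
Total: $255.78 + $282.17 + $56.43 + $72.56 = $666.94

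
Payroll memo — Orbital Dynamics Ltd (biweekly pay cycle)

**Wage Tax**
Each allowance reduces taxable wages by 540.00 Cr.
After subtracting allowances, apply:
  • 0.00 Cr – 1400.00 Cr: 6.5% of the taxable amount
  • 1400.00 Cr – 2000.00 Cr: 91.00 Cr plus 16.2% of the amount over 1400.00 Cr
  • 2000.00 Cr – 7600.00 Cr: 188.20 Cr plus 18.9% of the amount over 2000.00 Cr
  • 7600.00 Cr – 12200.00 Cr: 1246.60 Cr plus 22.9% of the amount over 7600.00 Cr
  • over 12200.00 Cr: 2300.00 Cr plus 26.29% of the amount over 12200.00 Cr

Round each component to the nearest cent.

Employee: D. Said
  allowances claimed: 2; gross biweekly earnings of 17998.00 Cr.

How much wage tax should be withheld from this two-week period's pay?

Wage Tax: taxable = 17998.00 Cr − 2×540.00 Cr = 16918.00 Cr
  2300.00 Cr + 26.29% × (16918.00 Cr − 12200.00 Cr) = 2300.00 Cr + 26.29% × 4718.00 Cr = 3540.36 Cr

3540.36 Cr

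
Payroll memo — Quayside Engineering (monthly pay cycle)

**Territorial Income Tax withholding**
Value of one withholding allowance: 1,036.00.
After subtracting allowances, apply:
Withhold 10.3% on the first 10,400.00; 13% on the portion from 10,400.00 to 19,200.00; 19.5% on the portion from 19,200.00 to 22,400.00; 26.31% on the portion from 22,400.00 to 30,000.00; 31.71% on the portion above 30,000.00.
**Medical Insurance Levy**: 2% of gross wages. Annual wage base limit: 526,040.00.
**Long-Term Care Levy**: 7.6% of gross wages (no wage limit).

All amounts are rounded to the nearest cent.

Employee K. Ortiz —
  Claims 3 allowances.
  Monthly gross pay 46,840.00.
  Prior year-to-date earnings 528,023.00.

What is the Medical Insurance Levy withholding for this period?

Medical Insurance Levy: YTD 528,023.00 ≥ cap 526,040.00 → 0.00

0.00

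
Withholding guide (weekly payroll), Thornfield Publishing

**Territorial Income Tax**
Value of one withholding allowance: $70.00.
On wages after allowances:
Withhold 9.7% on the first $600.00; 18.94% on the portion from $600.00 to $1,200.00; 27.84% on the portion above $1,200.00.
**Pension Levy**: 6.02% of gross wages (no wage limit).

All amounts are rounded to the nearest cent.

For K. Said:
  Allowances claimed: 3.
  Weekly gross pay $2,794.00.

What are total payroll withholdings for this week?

$725.35

Territorial Income Tax: taxable = $2,794.00 − 3×$70.00 = $2,584.00
  $171.84 + 27.84% × ($2,584.00 − $1,200.00) = $171.84 + 27.84% × $1,384.00 = $557.15
Pension Levy: 6.02% × $2,794.00 = $168.20
Total: $557.15 + $168.20 = $725.35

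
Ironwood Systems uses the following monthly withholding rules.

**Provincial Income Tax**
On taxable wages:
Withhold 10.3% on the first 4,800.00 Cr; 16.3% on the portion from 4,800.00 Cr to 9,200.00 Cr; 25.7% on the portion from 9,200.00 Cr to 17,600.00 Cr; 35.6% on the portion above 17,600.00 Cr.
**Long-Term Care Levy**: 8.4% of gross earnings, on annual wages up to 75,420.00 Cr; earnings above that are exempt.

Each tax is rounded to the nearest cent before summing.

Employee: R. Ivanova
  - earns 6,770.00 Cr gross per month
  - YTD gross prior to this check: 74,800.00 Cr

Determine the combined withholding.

Provincial Income Tax: taxable = 6,770.00 Cr
  494.40 Cr + 16.3% × (6,770.00 Cr − 4,800.00 Cr) = 494.40 Cr + 16.3% × 1,970.00 Cr = 815.51 Cr
Long-Term Care Levy: cap 75,420.00 Cr − YTD 74,800.00 Cr = 620.00 Cr subject; 8.4% × 620.00 Cr = 52.08 Cr
Total: 815.51 Cr + 52.08 Cr = 867.59 Cr

867.59 Cr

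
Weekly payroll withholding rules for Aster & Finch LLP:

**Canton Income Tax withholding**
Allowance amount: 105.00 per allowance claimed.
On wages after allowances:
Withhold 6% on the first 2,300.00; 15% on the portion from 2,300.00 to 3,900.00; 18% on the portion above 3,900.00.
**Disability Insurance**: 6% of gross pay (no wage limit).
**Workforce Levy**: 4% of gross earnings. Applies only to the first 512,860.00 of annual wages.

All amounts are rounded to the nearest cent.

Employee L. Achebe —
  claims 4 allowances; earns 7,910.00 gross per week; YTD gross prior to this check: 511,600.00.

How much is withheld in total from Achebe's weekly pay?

Canton Income Tax: taxable = 7,910.00 − 4×105.00 = 7,490.00
  378.00 + 18% × (7,490.00 − 3,900.00) = 378.00 + 18% × 3,590.00 = 1,024.20
Disability Insurance: 6% × 7,910.00 = 474.60
Workforce Levy: cap 512,860.00 − YTD 511,600.00 = 1,260.00 subject; 4% × 1,260.00 = 50.40
Total: 1,024.20 + 474.60 + 50.40 = 1,549.20

1,549.20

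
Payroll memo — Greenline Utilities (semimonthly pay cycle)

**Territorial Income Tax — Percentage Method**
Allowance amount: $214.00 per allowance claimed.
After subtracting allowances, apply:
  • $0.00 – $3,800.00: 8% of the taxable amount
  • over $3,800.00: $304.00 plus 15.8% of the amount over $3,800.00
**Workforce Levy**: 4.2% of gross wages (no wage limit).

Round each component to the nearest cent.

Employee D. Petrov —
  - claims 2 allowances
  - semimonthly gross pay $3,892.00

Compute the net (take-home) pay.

$3,451.42

Territorial Income Tax: taxable = $3,892.00 − 2×$214.00 = $3,464.00
  8% × $3,464.00 = $277.12
Workforce Levy: 4.2% × $3,892.00 = $163.46
Total withheld: $277.12 + $163.46 = $440.58
Net pay: $3,892.00 − $440.58 = $3,451.42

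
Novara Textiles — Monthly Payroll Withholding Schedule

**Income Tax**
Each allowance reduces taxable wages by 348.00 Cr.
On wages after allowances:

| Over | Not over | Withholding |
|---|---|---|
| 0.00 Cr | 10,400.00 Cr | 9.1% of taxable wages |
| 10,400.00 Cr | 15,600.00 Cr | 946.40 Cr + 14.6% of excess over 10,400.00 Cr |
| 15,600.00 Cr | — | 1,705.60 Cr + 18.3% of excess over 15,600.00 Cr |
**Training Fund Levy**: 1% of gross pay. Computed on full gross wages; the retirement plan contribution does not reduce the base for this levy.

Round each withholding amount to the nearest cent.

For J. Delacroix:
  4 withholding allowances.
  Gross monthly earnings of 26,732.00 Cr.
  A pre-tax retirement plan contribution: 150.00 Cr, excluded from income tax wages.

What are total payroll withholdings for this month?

Income Tax: taxable = 26,732.00 Cr − 150.00 Cr − 4×348.00 Cr = 25,190.00 Cr
  1,705.60 Cr + 18.3% × (25,190.00 Cr − 15,600.00 Cr) = 1,705.60 Cr + 18.3% × 9,590.00 Cr = 3,460.57 Cr
Training Fund Levy: 1% × 26,732.00 Cr = 267.32 Cr
Total: 3,460.57 Cr + 267.32 Cr = 3,727.89 Cr

3,727.89 Cr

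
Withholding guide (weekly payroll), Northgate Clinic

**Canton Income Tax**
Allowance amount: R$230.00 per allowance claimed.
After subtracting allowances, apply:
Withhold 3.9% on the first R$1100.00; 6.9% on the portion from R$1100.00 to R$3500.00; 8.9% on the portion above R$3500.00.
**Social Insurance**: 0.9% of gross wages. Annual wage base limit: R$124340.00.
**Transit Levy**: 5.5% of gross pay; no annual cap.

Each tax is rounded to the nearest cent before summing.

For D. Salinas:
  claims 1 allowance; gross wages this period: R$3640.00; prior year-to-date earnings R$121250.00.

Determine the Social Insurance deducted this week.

Social Insurance: cap R$124340.00 − YTD R$121250.00 = R$3090.00 subject; 0.9% × R$3090.00 = R$27.81

R$27.81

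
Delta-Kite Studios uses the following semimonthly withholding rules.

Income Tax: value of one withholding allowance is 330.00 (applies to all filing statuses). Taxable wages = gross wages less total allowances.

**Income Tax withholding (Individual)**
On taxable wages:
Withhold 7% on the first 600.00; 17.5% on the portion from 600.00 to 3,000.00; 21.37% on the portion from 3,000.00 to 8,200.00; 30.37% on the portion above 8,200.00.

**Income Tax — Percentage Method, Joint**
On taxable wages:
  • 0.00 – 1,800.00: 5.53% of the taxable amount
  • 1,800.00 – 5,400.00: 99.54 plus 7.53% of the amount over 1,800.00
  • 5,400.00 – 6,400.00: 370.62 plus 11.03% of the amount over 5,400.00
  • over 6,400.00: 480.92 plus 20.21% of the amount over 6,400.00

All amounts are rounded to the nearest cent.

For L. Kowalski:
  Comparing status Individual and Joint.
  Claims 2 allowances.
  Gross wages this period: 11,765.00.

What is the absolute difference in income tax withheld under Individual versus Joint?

1,023.69

Income Tax (Individual): taxable = 11,765.00 − 2×330.00 = 11,105.00
  1,573.24 + 30.37% × (11,105.00 − 8,200.00) = 1,573.24 + 30.37% × 2,905.00 = 2,455.49
Income Tax (Joint): taxable = 11,765.00 − 2×330.00 = 11,105.00
  480.92 + 20.21% × (11,105.00 − 6,400.00) = 480.92 + 20.21% × 4,705.00 = 1,431.80
Difference: |2,455.49 − 1,431.80| = 1,023.69 (higher under Individual)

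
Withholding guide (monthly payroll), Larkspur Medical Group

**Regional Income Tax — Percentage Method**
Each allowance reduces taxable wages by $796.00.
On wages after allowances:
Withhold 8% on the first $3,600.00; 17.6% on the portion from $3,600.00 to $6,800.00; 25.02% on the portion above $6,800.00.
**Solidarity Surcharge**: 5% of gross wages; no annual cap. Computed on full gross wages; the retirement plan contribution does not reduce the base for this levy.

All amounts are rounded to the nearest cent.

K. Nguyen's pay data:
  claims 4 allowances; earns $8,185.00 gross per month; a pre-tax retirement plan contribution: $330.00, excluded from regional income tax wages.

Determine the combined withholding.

Regional Income Tax: taxable = $8,185.00 − $330.00 − 4×$796.00 = $4,671.00
  $288.00 + 17.6% × ($4,671.00 − $3,600.00) = $288.00 + 17.6% × $1,071.00 = $476.50
Solidarity Surcharge: 5% × $8,185.00 = $409.25
Total: $476.50 + $409.25 = $885.75

$885.75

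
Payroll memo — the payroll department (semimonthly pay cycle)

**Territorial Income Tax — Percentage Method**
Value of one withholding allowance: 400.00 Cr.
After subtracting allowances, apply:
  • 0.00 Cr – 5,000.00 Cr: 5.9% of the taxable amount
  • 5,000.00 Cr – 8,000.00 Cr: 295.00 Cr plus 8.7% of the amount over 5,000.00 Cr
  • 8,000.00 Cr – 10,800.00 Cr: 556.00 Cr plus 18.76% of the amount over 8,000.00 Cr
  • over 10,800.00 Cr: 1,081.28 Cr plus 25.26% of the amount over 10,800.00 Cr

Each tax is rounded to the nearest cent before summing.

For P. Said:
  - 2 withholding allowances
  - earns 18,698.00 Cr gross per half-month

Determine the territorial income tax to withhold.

Territorial Income Tax: taxable = 18,698.00 Cr − 2×400.00 Cr = 17,898.00 Cr
  1,081.28 Cr + 25.26% × (17,898.00 Cr − 10,800.00 Cr) = 1,081.28 Cr + 25.26% × 7,098.00 Cr = 2,874.23 Cr

2,874.23 Cr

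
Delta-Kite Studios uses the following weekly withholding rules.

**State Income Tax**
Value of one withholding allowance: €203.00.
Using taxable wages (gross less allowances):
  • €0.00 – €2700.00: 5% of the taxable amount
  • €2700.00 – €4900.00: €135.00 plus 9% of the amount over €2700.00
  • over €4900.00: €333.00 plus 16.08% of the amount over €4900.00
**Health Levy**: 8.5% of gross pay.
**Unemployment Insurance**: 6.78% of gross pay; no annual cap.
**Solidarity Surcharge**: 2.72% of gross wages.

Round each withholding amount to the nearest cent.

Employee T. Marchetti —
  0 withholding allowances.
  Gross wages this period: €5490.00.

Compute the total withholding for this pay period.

€1416.07

State Income Tax: taxable = €5490.00
  €333.00 + 16.08% × (€5490.00 − €4900.00) = €333.00 + 16.08% × €590.00 = €427.87
Health Levy: 8.5% × €5490.00 = €466.65
Unemployment Insurance: 6.78% × €5490.00 = €372.22
Solidarity Surcharge: 2.72% × €5490.00 = €149.33
Total: €427.87 + €466.65 + €372.22 + €149.33 = €1416.07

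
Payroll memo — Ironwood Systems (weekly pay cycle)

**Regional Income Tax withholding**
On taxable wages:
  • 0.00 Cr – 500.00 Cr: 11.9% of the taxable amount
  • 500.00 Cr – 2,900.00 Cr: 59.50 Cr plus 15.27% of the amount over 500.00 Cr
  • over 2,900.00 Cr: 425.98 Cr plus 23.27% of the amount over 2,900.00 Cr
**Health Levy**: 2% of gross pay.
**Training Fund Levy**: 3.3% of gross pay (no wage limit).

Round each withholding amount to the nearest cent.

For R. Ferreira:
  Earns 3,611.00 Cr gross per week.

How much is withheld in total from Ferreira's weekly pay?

Regional Income Tax: taxable = 3,611.00 Cr
  425.98 Cr + 23.27% × (3,611.00 Cr − 2,900.00 Cr) = 425.98 Cr + 23.27% × 711.00 Cr = 591.43 Cr
Health Levy: 2% × 3,611.00 Cr = 72.22 Cr
Training Fund Levy: 3.3% × 3,611.00 Cr = 119.16 Cr
Total: 591.43 Cr + 72.22 Cr + 119.16 Cr = 782.81 Cr

782.81 Cr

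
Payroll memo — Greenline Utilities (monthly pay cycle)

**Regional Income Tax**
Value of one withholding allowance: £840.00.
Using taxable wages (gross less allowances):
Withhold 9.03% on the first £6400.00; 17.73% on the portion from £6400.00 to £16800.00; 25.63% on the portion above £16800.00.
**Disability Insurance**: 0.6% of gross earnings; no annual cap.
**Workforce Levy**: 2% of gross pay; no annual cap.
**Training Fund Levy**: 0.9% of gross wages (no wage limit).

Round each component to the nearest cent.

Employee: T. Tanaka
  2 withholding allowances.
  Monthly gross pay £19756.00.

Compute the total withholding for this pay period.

£3440.34

Regional Income Tax: taxable = £19756.00 − 2×£840.00 = £18076.00
  £2421.84 + 25.63% × (£18076.00 − £16800.00) = £2421.84 + 25.63% × £1276.00 = £2748.88
Disability Insurance: 0.6% × £19756.00 = £118.54
Workforce Levy: 2% × £19756.00 = £395.12
Training Fund Levy: 0.9% × £19756.00 = £177.80
Total: £2748.88 + £118.54 + £395.12 + £177.80 = £3440.34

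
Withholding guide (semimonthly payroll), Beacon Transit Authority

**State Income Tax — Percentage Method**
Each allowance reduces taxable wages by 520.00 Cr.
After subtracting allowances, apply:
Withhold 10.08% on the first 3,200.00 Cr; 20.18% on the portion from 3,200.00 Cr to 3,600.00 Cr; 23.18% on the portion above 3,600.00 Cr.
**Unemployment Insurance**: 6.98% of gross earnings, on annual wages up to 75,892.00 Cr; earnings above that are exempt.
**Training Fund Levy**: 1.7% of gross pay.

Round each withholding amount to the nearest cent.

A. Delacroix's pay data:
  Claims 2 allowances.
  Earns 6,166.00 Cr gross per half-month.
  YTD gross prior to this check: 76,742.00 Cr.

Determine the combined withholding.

State Income Tax: taxable = 6,166.00 Cr − 2×520.00 Cr = 5,126.00 Cr
  403.28 Cr + 23.18% × (5,126.00 Cr − 3,600.00 Cr) = 403.28 Cr + 23.18% × 1,526.00 Cr = 757.01 Cr
Unemployment Insurance: YTD 76,742.00 Cr ≥ cap 75,892.00 Cr → 0.00 Cr
Training Fund Levy: 1.7% × 6,166.00 Cr = 104.82 Cr
Total: 757.01 Cr + 0.00 Cr + 104.82 Cr = 861.83 Cr

861.83 Cr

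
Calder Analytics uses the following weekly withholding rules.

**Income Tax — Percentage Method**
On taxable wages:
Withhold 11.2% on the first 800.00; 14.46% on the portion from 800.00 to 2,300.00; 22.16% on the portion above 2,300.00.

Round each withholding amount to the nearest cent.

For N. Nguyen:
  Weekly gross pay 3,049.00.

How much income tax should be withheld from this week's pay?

472.48

Income Tax: taxable = 3,049.00
  306.50 + 22.16% × (3,049.00 − 2,300.00) = 306.50 + 22.16% × 749.00 = 472.48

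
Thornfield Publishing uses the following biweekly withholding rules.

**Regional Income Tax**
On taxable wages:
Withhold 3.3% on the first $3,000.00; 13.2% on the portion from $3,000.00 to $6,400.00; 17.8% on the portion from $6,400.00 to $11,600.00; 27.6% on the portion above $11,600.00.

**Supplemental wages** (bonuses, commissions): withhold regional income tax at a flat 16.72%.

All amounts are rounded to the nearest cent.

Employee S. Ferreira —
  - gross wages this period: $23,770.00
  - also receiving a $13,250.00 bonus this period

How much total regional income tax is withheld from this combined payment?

Regional Income Tax: taxable = $23,770.00
  $1,473.40 + 27.6% × ($23,770.00 − $11,600.00) = $1,473.40 + 27.6% × $12,170.00 = $4,832.32
Supplemental (16.72% flat on bonus): 16.72% × $13,250.00 = $2,215.40
Total regional income tax: $4,832.32 + $2,215.40 = $7,047.72

$7,047.72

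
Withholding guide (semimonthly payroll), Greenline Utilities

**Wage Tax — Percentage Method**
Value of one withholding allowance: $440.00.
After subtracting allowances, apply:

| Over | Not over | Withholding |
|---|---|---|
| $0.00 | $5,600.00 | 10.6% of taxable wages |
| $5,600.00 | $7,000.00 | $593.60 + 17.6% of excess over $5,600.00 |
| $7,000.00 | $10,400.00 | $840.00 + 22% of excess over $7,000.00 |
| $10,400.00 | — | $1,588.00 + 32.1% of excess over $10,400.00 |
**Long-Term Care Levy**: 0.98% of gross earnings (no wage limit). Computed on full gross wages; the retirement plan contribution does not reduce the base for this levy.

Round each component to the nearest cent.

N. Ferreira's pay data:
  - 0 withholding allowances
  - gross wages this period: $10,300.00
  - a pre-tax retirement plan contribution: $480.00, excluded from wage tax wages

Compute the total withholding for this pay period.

$1,561.34

Wage Tax: taxable = $10,300.00 − $480.00 = $9,820.00
  $840.00 + 22% × ($9,820.00 − $7,000.00) = $840.00 + 22% × $2,820.00 = $1,460.40
Long-Term Care Levy: 0.98% × $10,300.00 = $100.94
Total: $1,460.40 + $100.94 = $1,561.34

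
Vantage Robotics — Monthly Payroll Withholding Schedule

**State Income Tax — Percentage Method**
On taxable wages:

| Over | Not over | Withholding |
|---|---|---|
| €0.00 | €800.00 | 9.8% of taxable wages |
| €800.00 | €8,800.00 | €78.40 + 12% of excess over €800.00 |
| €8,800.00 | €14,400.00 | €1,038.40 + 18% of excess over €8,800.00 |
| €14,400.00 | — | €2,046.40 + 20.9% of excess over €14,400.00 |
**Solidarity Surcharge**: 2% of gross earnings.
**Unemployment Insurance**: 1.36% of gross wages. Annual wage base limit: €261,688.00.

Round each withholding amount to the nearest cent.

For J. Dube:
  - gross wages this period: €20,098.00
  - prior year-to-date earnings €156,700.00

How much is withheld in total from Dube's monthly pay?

€3,912.57

State Income Tax: taxable = €20,098.00
  €2,046.40 + 20.9% × (€20,098.00 − €14,400.00) = €2,046.40 + 20.9% × €5,698.00 = €3,237.28
Solidarity Surcharge: 2% × €20,098.00 = €401.96
Unemployment Insurance: 1.36% × €20,098.00 = €273.33
Total: €3,237.28 + €401.96 + €273.33 = €3,912.57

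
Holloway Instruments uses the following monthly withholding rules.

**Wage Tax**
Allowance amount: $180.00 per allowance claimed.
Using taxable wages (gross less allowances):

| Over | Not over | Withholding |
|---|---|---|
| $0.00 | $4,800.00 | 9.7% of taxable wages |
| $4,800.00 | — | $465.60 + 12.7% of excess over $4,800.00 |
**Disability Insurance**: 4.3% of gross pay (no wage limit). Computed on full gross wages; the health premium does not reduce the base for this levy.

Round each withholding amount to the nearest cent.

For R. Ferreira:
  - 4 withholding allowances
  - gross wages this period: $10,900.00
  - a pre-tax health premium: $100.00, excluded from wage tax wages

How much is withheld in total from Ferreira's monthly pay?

$1,604.86

Wage Tax: taxable = $10,900.00 − $100.00 − 4×$180.00 = $10,080.00
  $465.60 + 12.7% × ($10,080.00 − $4,800.00) = $465.60 + 12.7% × $5,280.00 = $1,136.16
Disability Insurance: 4.3% × $10,900.00 = $468.70
Total: $1,136.16 + $468.70 = $1,604.86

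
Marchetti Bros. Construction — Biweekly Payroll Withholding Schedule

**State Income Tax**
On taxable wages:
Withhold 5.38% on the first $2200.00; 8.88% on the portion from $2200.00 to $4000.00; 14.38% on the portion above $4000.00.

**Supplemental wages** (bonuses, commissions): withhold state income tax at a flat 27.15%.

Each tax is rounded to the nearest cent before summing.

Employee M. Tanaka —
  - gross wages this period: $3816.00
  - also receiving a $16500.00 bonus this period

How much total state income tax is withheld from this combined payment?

$4741.61

State Income Tax: taxable = $3816.00
  $118.36 + 8.88% × ($3816.00 − $2200.00) = $118.36 + 8.88% × $1616.00 = $261.86
Supplemental (27.15% flat on bonus): 27.15% × $16500.00 = $4479.75
Total state income tax: $261.86 + $4479.75 = $4741.61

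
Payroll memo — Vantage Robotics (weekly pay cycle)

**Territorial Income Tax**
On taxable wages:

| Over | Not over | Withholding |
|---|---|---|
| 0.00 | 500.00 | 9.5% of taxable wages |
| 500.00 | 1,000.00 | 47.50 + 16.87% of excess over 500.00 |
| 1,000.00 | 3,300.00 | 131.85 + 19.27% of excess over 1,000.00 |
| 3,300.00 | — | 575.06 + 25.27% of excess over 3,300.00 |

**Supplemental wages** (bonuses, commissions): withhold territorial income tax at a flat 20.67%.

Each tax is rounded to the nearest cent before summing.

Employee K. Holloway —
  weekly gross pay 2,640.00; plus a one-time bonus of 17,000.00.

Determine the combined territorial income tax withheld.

Territorial Income Tax: taxable = 2,640.00
  131.85 + 19.27% × (2,640.00 − 1,000.00) = 131.85 + 19.27% × 1,640.00 = 447.88
Supplemental (20.67% flat on bonus): 20.67% × 17,000.00 = 3,513.90
Total territorial income tax: 447.88 + 3,513.90 = 3,961.78

3,961.78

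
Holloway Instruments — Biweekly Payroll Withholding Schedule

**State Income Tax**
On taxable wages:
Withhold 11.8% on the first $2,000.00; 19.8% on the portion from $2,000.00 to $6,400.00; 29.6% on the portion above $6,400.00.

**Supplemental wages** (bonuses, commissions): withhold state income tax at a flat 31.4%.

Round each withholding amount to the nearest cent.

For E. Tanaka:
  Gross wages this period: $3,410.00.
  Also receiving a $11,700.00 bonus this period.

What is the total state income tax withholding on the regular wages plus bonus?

State Income Tax: taxable = $3,410.00
  $236.00 + 19.8% × ($3,410.00 − $2,000.00) = $236.00 + 19.8% × $1,410.00 = $515.18
Supplemental (31.4% flat on bonus): 31.4% × $11,700.00 = $3,673.80
Total state income tax: $515.18 + $3,673.80 = $4,188.98

$4,188.98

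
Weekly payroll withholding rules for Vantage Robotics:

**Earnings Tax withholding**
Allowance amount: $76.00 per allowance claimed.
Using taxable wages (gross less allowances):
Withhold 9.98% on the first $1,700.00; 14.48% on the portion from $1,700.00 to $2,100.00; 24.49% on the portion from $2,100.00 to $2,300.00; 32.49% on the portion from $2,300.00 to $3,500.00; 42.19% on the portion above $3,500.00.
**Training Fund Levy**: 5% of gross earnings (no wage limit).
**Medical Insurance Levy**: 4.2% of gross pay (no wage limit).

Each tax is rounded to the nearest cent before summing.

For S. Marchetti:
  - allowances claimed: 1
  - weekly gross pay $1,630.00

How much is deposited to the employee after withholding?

Earnings Tax: taxable = $1,630.00 − 1×$76.00 = $1,554.00
  9.98% × $1,554.00 = $155.09
Training Fund Levy: 5% × $1,630.00 = $81.50
Medical Insurance Levy: 4.2% × $1,630.00 = $68.46
Total withheld: $155.09 + $81.50 + $68.46 = $305.05
Net pay: $1,630.00 − $305.05 = $1,324.95

$1,324.95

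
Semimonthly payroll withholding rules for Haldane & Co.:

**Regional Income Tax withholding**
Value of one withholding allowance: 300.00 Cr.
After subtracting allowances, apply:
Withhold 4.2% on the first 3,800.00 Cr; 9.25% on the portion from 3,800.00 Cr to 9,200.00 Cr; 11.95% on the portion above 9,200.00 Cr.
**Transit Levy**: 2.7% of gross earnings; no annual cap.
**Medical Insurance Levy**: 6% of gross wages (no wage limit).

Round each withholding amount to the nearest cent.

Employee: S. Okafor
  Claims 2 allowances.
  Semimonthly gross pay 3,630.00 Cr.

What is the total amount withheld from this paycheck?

443.07 Cr

Regional Income Tax: taxable = 3,630.00 Cr − 2×300.00 Cr = 3,030.00 Cr
  4.2% × 3,030.00 Cr = 127.26 Cr
Transit Levy: 2.7% × 3,630.00 Cr = 98.01 Cr
Medical Insurance Levy: 6% × 3,630.00 Cr = 217.80 Cr
Total: 127.26 Cr + 98.01 Cr + 217.80 Cr = 443.07 Cr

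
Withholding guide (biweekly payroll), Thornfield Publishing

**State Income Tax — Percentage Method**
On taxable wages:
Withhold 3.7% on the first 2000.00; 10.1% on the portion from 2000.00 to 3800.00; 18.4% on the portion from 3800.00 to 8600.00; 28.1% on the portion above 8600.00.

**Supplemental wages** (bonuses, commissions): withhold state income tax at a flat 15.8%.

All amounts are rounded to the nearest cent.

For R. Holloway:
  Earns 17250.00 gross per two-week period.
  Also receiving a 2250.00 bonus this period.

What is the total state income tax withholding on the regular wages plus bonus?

3925.15

State Income Tax: taxable = 17250.00
  1139.00 + 28.1% × (17250.00 − 8600.00) = 1139.00 + 28.1% × 8650.00 = 3569.65
Supplemental (15.8% flat on bonus): 15.8% × 2250.00 = 355.50
Total state income tax: 3569.65 + 355.50 = 3925.15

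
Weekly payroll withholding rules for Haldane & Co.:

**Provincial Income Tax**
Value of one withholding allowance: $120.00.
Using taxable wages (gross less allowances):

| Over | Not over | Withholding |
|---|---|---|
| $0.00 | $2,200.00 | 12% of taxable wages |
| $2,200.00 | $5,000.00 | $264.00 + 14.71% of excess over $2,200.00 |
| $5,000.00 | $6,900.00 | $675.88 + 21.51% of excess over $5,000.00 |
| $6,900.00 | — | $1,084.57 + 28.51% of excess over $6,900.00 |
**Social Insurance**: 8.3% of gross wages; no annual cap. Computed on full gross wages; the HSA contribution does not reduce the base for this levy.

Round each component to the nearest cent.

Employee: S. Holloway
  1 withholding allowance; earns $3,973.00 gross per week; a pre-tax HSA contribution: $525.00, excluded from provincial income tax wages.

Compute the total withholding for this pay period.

Provincial Income Tax: taxable = $3,973.00 − $525.00 − 1×$120.00 = $3,328.00
  $264.00 + 14.71% × ($3,328.00 − $2,200.00) = $264.00 + 14.71% × $1,128.00 = $429.93
Social Insurance: 8.3% × $3,973.00 = $329.76
Total: $429.93 + $329.76 = $759.69

$759.69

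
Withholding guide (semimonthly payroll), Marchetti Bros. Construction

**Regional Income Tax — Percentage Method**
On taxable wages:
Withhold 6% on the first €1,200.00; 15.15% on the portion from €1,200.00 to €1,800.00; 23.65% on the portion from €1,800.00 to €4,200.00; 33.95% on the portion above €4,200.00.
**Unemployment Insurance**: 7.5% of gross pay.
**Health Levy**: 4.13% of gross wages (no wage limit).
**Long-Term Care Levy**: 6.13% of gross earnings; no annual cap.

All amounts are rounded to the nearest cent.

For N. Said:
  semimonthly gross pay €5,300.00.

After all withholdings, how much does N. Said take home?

Regional Income Tax: taxable = €5,300.00
  €730.50 + 33.95% × (€5,300.00 − €4,200.00) = €730.50 + 33.95% × €1,100.00 = €1,103.95
Unemployment Insurance: 7.5% × €5,300.00 = €397.50
Health Levy: 4.13% × €5,300.00 = €218.89
Long-Term Care Levy: 6.13% × €5,300.00 = €324.89
Total withheld: €1,103.95 + €397.50 + €218.89 + €324.89 = €2,045.23
Net pay: €5,300.00 − €2,045.23 = €3,254.77

€3,254.77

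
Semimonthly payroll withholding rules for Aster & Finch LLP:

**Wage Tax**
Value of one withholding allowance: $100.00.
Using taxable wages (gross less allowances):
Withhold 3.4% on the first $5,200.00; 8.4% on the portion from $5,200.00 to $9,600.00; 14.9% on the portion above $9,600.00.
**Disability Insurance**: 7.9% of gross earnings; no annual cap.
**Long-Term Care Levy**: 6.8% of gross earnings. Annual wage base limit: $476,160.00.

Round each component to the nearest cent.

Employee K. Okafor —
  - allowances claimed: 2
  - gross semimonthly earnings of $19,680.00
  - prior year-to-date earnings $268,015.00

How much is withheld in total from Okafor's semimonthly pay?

$4,911.48

Wage Tax: taxable = $19,680.00 − 2×$100.00 = $19,480.00
  $546.40 + 14.9% × ($19,480.00 − $9,600.00) = $546.40 + 14.9% × $9,880.00 = $2,018.52
Disability Insurance: 7.9% × $19,680.00 = $1,554.72
Long-Term Care Levy: 6.8% × $19,680.00 = $1,338.24
Total: $2,018.52 + $1,554.72 + $1,338.24 = $4,911.48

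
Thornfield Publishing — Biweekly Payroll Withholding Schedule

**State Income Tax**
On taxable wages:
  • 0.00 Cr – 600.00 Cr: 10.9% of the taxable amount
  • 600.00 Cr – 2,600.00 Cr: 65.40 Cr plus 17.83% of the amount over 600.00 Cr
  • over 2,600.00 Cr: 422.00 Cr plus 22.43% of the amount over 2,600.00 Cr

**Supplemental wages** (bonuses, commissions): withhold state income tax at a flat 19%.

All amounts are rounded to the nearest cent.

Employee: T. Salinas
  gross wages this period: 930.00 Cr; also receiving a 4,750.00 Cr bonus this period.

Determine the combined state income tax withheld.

State Income Tax: taxable = 930.00 Cr
  65.40 Cr + 17.83% × (930.00 Cr − 600.00 Cr) = 65.40 Cr + 17.83% × 330.00 Cr = 124.24 Cr
Supplemental (19% flat on bonus): 19% × 4,750.00 Cr = 902.50 Cr
Total state income tax: 124.24 Cr + 902.50 Cr = 1,026.74 Cr

1,026.74 Cr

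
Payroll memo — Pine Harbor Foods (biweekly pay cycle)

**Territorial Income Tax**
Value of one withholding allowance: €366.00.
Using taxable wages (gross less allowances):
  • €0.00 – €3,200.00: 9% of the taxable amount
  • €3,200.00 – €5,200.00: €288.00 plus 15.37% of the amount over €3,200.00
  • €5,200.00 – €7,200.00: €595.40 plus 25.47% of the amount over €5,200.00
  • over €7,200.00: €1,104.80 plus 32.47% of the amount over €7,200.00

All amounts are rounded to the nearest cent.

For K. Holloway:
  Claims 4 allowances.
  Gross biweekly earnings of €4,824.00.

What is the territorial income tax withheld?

€312.59

Territorial Income Tax: taxable = €4,824.00 − 4×€366.00 = €3,360.00
  €288.00 + 15.37% × (€3,360.00 − €3,200.00) = €288.00 + 15.37% × €160.00 = €312.59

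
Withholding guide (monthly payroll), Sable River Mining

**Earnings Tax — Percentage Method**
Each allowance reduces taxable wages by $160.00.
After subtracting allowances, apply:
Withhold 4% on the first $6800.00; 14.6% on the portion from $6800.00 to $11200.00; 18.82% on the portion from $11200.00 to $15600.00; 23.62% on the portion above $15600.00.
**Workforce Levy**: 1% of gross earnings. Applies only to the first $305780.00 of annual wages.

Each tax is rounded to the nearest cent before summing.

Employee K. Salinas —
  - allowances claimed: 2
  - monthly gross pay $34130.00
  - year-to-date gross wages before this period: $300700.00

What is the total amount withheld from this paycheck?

$6094.48

Earnings Tax: taxable = $34130.00 − 2×$160.00 = $33810.00
  $1742.48 + 23.62% × ($33810.00 − $15600.00) = $1742.48 + 23.62% × $18210.00 = $6043.68
Workforce Levy: cap $305780.00 − YTD $300700.00 = $5080.00 subject; 1% × $5080.00 = $50.80
Total: $6043.68 + $50.80 = $6094.48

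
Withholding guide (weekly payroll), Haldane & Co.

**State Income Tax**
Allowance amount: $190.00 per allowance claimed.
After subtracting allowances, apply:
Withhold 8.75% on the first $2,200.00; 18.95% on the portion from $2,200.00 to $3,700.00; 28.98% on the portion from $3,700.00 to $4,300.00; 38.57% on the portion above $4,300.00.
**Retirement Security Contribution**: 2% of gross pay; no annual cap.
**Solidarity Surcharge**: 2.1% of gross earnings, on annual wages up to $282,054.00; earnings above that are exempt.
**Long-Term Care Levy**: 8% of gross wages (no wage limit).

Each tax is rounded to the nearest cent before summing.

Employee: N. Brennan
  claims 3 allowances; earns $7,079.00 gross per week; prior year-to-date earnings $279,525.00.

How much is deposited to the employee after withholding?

State Income Tax: taxable = $7,079.00 − 3×$190.00 = $6,509.00
  $650.63 + 38.57% × ($6,509.00 − $4,300.00) = $650.63 + 38.57% × $2,209.00 = $1,502.64
Retirement Security Contribution: 2% × $7,079.00 = $141.58
Solidarity Surcharge: cap $282,054.00 − YTD $279,525.00 = $2,529.00 subject; 2.1% × $2,529.00 = $53.11
Long-Term Care Levy: 8% × $7,079.00 = $566.32
Total withheld: $1,502.64 + $141.58 + $53.11 + $566.32 = $2,263.65
Net pay: $7,079.00 − $2,263.65 = $4,815.35

$4,815.35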